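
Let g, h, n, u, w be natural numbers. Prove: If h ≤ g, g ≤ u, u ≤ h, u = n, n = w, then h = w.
Since h ≤ g and g ≤ u, h ≤ u. Since u ≤ h, h = u. Since u = n, h = n. Because n = w, h = w.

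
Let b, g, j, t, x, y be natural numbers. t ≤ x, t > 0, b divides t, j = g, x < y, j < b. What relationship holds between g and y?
g < y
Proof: From b divides t and t > 0, b ≤ t. Since j < b, j < t. j = g, so g < t. t ≤ x and x < y, thus t < y. Since g < t, g < y.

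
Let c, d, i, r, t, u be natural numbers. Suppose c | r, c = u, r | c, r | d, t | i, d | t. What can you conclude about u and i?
u | i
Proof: r | c and c | r, so r = c. c = u, so r = u. r | d and d | t, therefore r | t. Since t | i, r | i. Since r = u, u | i.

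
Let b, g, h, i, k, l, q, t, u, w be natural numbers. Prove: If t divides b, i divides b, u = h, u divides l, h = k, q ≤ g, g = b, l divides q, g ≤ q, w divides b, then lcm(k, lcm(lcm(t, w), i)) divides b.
Because u = h and h = k, u = k. q ≤ g and g ≤ q, therefore q = g. Since g = b, q = b. Since u divides l and l divides q, u divides q. From q = b, u divides b. Since u = k, k divides b. t divides b and w divides b, thus lcm(t, w) divides b. From i divides b, lcm(lcm(t, w), i) divides b. k divides b, so lcm(k, lcm(lcm(t, w), i)) divides b.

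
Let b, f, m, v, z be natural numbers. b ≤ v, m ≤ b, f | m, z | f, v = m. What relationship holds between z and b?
z | b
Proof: v = m and b ≤ v, thus b ≤ m. Since m ≤ b, m = b. z | f and f | m, hence z | m. m = b, so z | b.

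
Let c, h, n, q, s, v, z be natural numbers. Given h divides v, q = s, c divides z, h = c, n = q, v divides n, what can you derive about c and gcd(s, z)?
c divides gcd(s, z)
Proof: From n = q and q = s, n = s. h divides v and v divides n, so h divides n. Since h = c, c divides n. Since n = s, c divides s. c divides z, so c divides gcd(s, z).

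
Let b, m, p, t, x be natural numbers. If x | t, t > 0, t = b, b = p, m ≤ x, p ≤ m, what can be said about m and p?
m = p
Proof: t = b and b = p, therefore t = p. x | t and t > 0, so x ≤ t. m ≤ x, so m ≤ t. From t = p, m ≤ p. p ≤ m, so m = p.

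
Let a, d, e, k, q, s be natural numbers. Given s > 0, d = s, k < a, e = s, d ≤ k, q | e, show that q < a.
Because e = s and q | e, q | s. s > 0, so q ≤ s. Because d ≤ k and k < a, d < a. Because d = s, s < a. Since q ≤ s, q < a.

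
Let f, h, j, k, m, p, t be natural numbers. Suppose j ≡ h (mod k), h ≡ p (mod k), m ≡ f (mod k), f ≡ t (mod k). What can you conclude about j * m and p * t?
j * m ≡ p * t (mod k)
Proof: Since j ≡ h (mod k) and h ≡ p (mod k), j ≡ p (mod k). m ≡ f (mod k) and f ≡ t (mod k), therefore m ≡ t (mod k). j ≡ p (mod k), so j * m ≡ p * t (mod k).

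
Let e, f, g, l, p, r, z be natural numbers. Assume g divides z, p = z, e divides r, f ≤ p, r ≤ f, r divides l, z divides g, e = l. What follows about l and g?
l ≤ g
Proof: e = l and e divides r, therefore l divides r. r divides l, so r = l. From z divides g and g divides z, z = g. Since p = z, p = g. r ≤ f and f ≤ p, thus r ≤ p. Since p = g, r ≤ g. Since r = l, l ≤ g.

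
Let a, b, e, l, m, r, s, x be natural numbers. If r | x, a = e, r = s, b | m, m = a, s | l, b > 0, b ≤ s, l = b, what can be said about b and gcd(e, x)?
b | gcd(e, x)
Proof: m = a and a = e, so m = e. Since b | m, b | e. Since l = b and s | l, s | b. Since b > 0, s ≤ b. Since b ≤ s, s = b. Since r = s and r | x, s | x. Since s = b, b | x. Since b | e, b | gcd(e, x).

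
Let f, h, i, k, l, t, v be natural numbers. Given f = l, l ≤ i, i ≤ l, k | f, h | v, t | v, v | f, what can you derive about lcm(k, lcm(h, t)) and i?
lcm(k, lcm(h, t)) | i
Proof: l ≤ i and i ≤ l, therefore l = i. Since f = l, f = i. Because h | v and t | v, lcm(h, t) | v. From v | f, lcm(h, t) | f. k | f, so lcm(k, lcm(h, t)) | f. Because f = i, lcm(k, lcm(h, t)) | i.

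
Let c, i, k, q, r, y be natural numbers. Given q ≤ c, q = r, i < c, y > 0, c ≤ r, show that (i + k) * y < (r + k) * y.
q = r and q ≤ c, hence r ≤ c. Since c ≤ r, c = r. i < c, so i < r. Then i + k < r + k. Since y > 0, by multiplying by a positive, (i + k) * y < (r + k) * y.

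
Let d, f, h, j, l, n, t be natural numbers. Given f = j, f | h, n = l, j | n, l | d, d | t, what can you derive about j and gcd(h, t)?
j | gcd(h, t)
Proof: f = j and f | h, so j | h. From n = l and j | n, j | l. Since l | d, j | d. d | t, so j | t. Since j | h, j | gcd(h, t).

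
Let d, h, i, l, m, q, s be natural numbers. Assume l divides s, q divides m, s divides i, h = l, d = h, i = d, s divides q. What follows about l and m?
l divides m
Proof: From d = h and h = l, d = l. i = d and s divides i, thus s divides d. From d = l, s divides l. Since l divides s, s = l. s divides q and q divides m, thus s divides m. Because s = l, l divides m.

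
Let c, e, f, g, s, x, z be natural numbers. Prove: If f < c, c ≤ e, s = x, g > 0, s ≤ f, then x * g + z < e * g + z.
f < c and c ≤ e, therefore f < e. s ≤ f, so s < e. Because s = x, x < e. Since g > 0, x * g < e * g. Then x * g + z < e * g + z.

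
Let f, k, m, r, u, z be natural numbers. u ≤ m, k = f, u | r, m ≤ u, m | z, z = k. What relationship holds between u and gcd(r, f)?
u | gcd(r, f)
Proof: m ≤ u and u ≤ m, thus m = u. Since z = k and m | z, m | k. k = f, so m | f. m = u, so u | f. Since u | r, u | gcd(r, f).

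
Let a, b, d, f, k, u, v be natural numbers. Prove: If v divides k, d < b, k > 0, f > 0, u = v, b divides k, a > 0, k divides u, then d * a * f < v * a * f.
Since u = v and k divides u, k divides v. Since v divides k, k = v. Since b divides k and k > 0, b ≤ k. Since d < b, d < k. k = v, so d < v. From a > 0, by multiplying by a positive, d * a < v * a. Combining with f > 0, by multiplying by a positive, d * a * f < v * a * f.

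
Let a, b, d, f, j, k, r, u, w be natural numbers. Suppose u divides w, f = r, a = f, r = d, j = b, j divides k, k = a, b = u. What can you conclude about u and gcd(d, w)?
u divides gcd(d, w)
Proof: Since a = f and f = r, a = r. From r = d, a = d. k = a and j divides k, thus j divides a. Since j = b, b divides a. b = u, so u divides a. a = d, so u divides d. From u divides w, u divides gcd(d, w).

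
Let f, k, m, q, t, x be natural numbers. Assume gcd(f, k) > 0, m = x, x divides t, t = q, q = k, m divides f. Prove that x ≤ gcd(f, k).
From m = x and m divides f, x divides f. t = q and x divides t, so x divides q. q = k, so x divides k. x divides f, so x divides gcd(f, k). gcd(f, k) > 0, so x ≤ gcd(f, k).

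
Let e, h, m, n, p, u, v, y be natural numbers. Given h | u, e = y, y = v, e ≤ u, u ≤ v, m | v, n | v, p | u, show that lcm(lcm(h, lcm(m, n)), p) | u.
From e = y and y = v, e = v. e ≤ u, so v ≤ u. Since u ≤ v, v = u. m | v and n | v, thus lcm(m, n) | v. Since v = u, lcm(m, n) | u. h | u, so lcm(h, lcm(m, n)) | u. Since p | u, lcm(lcm(h, lcm(m, n)), p) | u.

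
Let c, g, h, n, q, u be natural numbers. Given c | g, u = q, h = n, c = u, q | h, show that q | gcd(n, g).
h = n and q | h, therefore q | n. c = u and c | g, thus u | g. u = q, so q | g. q | n, so q | gcd(n, g).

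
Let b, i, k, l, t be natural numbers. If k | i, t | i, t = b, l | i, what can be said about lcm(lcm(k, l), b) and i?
lcm(lcm(k, l), b) | i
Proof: Since k | i and l | i, lcm(k, l) | i. t = b and t | i, therefore b | i. lcm(k, l) | i, so lcm(lcm(k, l), b) | i.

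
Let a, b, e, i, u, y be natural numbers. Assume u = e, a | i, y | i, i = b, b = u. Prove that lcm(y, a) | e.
i = b and b = u, therefore i = u. u = e, so i = e. y | i and a | i, so lcm(y, a) | i. i = e, so lcm(y, a) | e.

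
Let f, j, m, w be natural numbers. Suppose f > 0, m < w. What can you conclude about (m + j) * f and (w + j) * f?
(m + j) * f < (w + j) * f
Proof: m < w, therefore m + j < w + j. Because f > 0, (m + j) * f < (w + j) * f.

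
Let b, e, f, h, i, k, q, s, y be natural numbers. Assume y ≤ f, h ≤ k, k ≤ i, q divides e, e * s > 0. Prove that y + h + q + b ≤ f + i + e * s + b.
From h ≤ k and k ≤ i, h ≤ i. Because y ≤ f, y + h ≤ f + i. q divides e, hence q divides e * s. Since e * s > 0, q ≤ e * s. Then q + b ≤ e * s + b. Because y + h ≤ f + i, y + h + q + b ≤ f + i + e * s + b.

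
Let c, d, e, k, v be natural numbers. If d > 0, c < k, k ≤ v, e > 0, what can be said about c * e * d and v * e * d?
c * e * d < v * e * d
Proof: c < k and k ≤ v, so c < v. Because e > 0, c * e < v * e. Since d > 0, c * e * d < v * e * d.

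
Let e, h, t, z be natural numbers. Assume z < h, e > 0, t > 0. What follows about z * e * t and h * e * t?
z * e * t < h * e * t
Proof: z < h and e > 0, thus z * e < h * e. t > 0, so z * e * t < h * e * t.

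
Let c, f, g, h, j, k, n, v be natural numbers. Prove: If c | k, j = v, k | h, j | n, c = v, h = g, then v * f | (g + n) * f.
Because c = v and c | k, v | k. Since k | h, v | h. Because h = g, v | g. j = v and j | n, thus v | n. v | g, so v | g + n. Then v * f | (g + n) * f.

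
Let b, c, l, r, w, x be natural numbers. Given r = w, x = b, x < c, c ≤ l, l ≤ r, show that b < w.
x = b and x < c, therefore b < c. From c ≤ l, b < l. Since l ≤ r, b < r. From r = w, b < w.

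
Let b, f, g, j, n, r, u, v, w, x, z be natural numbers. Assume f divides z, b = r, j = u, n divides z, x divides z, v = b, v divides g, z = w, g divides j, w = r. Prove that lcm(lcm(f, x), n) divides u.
Since z = w and w = r, z = r. f divides z and x divides z, thus lcm(f, x) divides z. Since n divides z, lcm(lcm(f, x), n) divides z. Since z = r, lcm(lcm(f, x), n) divides r. v = b and v divides g, so b divides g. b = r, so r divides g. Since g divides j, r divides j. Since j = u, r divides u. lcm(lcm(f, x), n) divides r, so lcm(lcm(f, x), n) divides u.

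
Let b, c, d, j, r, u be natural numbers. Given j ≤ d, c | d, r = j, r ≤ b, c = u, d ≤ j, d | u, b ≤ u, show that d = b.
j ≤ d and d ≤ j, thus j = d. Since r = j, r = d. r ≤ b, so d ≤ b. c = u and c | d, hence u | d. Because d | u, u = d. b ≤ u, so b ≤ d. Since d ≤ b, d = b.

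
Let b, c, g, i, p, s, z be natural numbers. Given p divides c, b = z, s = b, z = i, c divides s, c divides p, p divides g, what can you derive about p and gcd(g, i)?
p divides gcd(g, i)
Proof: Because b = z and z = i, b = i. c divides p and p divides c, hence c = p. s = b and c divides s, hence c divides b. c = p, so p divides b. Since b = i, p divides i. Since p divides g, p divides gcd(g, i).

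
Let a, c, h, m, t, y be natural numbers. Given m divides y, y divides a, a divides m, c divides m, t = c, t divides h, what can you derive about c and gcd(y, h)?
c divides gcd(y, h)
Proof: y divides a and a divides m, thus y divides m. Because m divides y, m = y. Since c divides m, c divides y. t = c and t divides h, hence c divides h. c divides y, so c divides gcd(y, h).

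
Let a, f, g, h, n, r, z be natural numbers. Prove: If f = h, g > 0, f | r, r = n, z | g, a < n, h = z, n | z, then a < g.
f = h and h = z, hence f = z. r = n and f | r, hence f | n. Since f = z, z | n. Because n | z, z = n. z | g and g > 0, hence z ≤ g. z = n, so n ≤ g. a < n, so a < g.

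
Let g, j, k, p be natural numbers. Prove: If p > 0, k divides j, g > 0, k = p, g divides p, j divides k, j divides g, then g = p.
Because g divides p and p > 0, g ≤ p. Since j divides k and k divides j, j = k. k = p, so j = p. Because j divides g and g > 0, j ≤ g. j = p, so p ≤ g. g ≤ p, so g = p.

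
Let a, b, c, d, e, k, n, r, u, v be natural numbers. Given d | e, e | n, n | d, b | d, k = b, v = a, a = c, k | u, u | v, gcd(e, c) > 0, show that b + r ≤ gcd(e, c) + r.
e | n and n | d, hence e | d. Since d | e, d = e. b | d, so b | e. v = a and a = c, thus v = c. k | u and u | v, so k | v. v = c, so k | c. k = b, so b | c. Since b | e, b | gcd(e, c). gcd(e, c) > 0, so b ≤ gcd(e, c). Then b + r ≤ gcd(e, c) + r.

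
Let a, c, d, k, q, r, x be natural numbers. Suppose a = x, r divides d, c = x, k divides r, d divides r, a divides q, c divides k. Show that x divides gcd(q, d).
a = x and a divides q, thus x divides q. From r divides d and d divides r, r = d. c divides k and k divides r, hence c divides r. Since c = x, x divides r. r = d, so x divides d. x divides q, so x divides gcd(q, d).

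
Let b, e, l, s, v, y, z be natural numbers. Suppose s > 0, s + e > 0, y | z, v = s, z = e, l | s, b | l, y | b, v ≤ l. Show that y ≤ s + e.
Because l | s and s > 0, l ≤ s. v = s and v ≤ l, therefore s ≤ l. l ≤ s, so l = s. y | b and b | l, thus y | l. From l = s, y | s. z = e and y | z, thus y | e. Since y | s, y | s + e. Since s + e > 0, y ≤ s + e.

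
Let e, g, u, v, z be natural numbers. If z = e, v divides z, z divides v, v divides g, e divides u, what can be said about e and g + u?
e divides g + u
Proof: v divides z and z divides v, so v = z. v divides g, so z divides g. Since z = e, e divides g. e divides u, so e divides g + u.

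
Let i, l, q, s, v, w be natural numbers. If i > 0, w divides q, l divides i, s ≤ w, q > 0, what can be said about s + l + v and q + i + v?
s + l + v ≤ q + i + v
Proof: From w divides q and q > 0, w ≤ q. s ≤ w, so s ≤ q. Because l divides i and i > 0, l ≤ i. Since s ≤ q, s + l ≤ q + i. Then s + l + v ≤ q + i + v.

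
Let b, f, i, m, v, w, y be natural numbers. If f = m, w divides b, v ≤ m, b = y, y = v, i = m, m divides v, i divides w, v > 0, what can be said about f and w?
f = w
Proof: Since i = m and i divides w, m divides w. Because m divides v and v > 0, m ≤ v. Since v ≤ m, v = m. Since b = y and y = v, b = v. w divides b, so w divides v. v = m, so w divides m. Since m divides w, m = w. f = m, so f = w.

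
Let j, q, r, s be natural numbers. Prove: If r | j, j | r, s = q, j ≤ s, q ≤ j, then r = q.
Since r | j and j | r, r = j. Since s = q and j ≤ s, j ≤ q. Since q ≤ j, j = q. r = j, so r = q.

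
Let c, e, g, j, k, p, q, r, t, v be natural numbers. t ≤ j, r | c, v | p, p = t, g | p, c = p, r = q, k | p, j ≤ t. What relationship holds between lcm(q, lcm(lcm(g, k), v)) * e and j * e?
lcm(q, lcm(lcm(g, k), v)) * e | j * e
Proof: t ≤ j and j ≤ t, thus t = j. From p = t, p = j. r = q and r | c, hence q | c. Since c = p, q | p. g | p and k | p, thus lcm(g, k) | p. Since v | p, lcm(lcm(g, k), v) | p. q | p, so lcm(q, lcm(lcm(g, k), v)) | p. p = j, so lcm(q, lcm(lcm(g, k), v)) | j. Then lcm(q, lcm(lcm(g, k), v)) * e | j * e.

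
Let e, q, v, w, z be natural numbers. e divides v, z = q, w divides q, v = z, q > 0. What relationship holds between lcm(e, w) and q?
lcm(e, w) ≤ q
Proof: v = z and z = q, so v = q. e divides v, so e divides q. w divides q, so lcm(e, w) divides q. q > 0, so lcm(e, w) ≤ q.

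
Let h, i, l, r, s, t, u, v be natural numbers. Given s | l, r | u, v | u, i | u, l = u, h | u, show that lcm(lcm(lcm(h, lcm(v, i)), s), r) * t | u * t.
From v | u and i | u, lcm(v, i) | u. Since h | u, lcm(h, lcm(v, i)) | u. l = u and s | l, therefore s | u. lcm(h, lcm(v, i)) | u, so lcm(lcm(h, lcm(v, i)), s) | u. Since r | u, lcm(lcm(lcm(h, lcm(v, i)), s), r) | u. Then lcm(lcm(lcm(h, lcm(v, i)), s), r) * t | u * t.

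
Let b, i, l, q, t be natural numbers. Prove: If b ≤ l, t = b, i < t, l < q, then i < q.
From t = b and i < t, i < b. b ≤ l, so i < l. Since l < q, i < q.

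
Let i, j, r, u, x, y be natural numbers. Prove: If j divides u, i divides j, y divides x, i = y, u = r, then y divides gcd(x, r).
u = r and j divides u, therefore j divides r. i divides j, so i divides r. i = y, so y divides r. y divides x, so y divides gcd(x, r).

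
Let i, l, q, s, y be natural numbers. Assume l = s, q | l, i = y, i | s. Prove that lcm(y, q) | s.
i = y and i | s, therefore y | s. l = s and q | l, thus q | s. y | s, so lcm(y, q) | s.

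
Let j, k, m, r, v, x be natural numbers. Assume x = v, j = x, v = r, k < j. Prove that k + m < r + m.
Because j = x and x = v, j = v. v = r, so j = r. k < j, so k < r. Then k + m < r + m.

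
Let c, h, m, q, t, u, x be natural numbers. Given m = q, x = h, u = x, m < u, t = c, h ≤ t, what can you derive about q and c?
q < c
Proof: Because u = x and m < u, m < x. x = h, so m < h. t = c and h ≤ t, thus h ≤ c. From m < h, m < c. Since m = q, q < c.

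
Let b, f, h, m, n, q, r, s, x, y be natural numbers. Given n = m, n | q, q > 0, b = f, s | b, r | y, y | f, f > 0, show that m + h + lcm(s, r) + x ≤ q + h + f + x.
n | q and q > 0, hence n ≤ q. Since n = m, m ≤ q. Then m + h ≤ q + h. b = f and s | b, hence s | f. r | y and y | f, therefore r | f. Since s | f, lcm(s, r) | f. Since f > 0, lcm(s, r) ≤ f. m + h ≤ q + h, so m + h + lcm(s, r) ≤ q + h + f. Then m + h + lcm(s, r) + x ≤ q + h + f + x.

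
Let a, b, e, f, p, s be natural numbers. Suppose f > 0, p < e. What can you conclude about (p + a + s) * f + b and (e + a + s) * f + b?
(p + a + s) * f + b < (e + a + s) * f + b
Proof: From p < e, p + a < e + a. Then p + a + s < e + a + s. From f > 0, (p + a + s) * f < (e + a + s) * f. Then (p + a + s) * f + b < (e + a + s) * f + b.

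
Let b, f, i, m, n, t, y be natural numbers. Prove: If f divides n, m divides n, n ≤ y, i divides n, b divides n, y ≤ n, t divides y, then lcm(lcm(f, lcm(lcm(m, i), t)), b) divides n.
Because m divides n and i divides n, lcm(m, i) divides n. y ≤ n and n ≤ y, so y = n. Since t divides y, t divides n. lcm(m, i) divides n, so lcm(lcm(m, i), t) divides n. f divides n, so lcm(f, lcm(lcm(m, i), t)) divides n. b divides n, so lcm(lcm(f, lcm(lcm(m, i), t)), b) divides n.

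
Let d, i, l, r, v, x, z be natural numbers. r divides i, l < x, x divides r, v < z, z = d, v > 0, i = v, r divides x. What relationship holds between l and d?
l < d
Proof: Because r divides x and x divides r, r = x. Since i = v and r divides i, r divides v. v > 0, so r ≤ v. Since r = x, x ≤ v. l < x, so l < v. From z = d and v < z, v < d. Since l < v, l < d.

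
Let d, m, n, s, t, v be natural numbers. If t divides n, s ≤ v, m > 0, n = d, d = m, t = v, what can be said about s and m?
s ≤ m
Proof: Since n = d and d = m, n = m. Since t = v and t divides n, v divides n. Since n = m, v divides m. Since m > 0, v ≤ m. Since s ≤ v, s ≤ m.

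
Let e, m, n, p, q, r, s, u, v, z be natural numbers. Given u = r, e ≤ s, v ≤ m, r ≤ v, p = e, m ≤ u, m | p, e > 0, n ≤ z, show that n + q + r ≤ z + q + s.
Since n ≤ z, n + q ≤ z + q. u = r and m ≤ u, hence m ≤ r. Because r ≤ v and v ≤ m, r ≤ m. Because m ≤ r, m = r. p = e and m | p, thus m | e. Since e > 0, m ≤ e. Since e ≤ s, m ≤ s. Since m = r, r ≤ s. n + q ≤ z + q, so n + q + r ≤ z + q + s.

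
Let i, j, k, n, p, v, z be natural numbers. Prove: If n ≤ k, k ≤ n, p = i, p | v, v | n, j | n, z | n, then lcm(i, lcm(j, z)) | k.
n ≤ k and k ≤ n, so n = k. Since p | v and v | n, p | n. Since p = i, i | n. From j | n and z | n, lcm(j, z) | n. i | n, so lcm(i, lcm(j, z)) | n. Since n = k, lcm(i, lcm(j, z)) | k.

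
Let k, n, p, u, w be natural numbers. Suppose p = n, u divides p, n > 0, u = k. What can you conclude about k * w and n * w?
k * w ≤ n * w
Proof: From p = n and u divides p, u divides n. Since n > 0, u ≤ n. u = k, so k ≤ n. By multiplying by a non-negative, k * w ≤ n * w.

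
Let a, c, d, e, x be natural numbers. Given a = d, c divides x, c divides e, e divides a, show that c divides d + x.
c divides e and e divides a, therefore c divides a. Because a = d, c divides d. c divides x, so c divides d + x.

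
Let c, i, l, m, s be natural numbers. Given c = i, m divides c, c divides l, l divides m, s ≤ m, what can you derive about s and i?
s ≤ i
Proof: c divides l and l divides m, thus c divides m. Since m divides c, m = c. s ≤ m, so s ≤ c. Since c = i, s ≤ i.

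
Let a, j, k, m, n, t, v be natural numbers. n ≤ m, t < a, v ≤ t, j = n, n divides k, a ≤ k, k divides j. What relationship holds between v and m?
v < m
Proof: j = n and k divides j, therefore k divides n. n divides k, so n = k. n ≤ m, so k ≤ m. a ≤ k, so a ≤ m. From t < a, t < m. v ≤ t, so v < m.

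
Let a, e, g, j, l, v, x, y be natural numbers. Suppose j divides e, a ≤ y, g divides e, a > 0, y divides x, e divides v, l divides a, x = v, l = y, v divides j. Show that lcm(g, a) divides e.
l divides a and a > 0, thus l ≤ a. Since l = y, y ≤ a. Because a ≤ y, y = a. Since v divides j and j divides e, v divides e. e divides v, so v = e. Because x = v and y divides x, y divides v. v = e, so y divides e. Since y = a, a divides e. Since g divides e, lcm(g, a) divides e.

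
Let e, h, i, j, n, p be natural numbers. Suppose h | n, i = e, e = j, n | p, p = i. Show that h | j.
i = e and e = j, hence i = j. h | n and n | p, therefore h | p. Since p = i, h | i. From i = j, h | j.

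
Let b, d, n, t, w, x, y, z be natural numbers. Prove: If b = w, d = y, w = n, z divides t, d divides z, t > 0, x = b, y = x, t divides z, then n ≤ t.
x = b and b = w, hence x = w. w = n, so x = n. From z divides t and t divides z, z = t. d = y and d divides z, hence y divides z. Because y = x, x divides z. Since z = t, x divides t. t > 0, so x ≤ t. Since x = n, n ≤ t.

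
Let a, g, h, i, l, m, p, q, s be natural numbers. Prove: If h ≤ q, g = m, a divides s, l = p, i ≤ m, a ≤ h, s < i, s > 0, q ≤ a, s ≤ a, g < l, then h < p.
From a divides s and s > 0, a ≤ s. s ≤ a, so s = a. Because h ≤ q and q ≤ a, h ≤ a. a ≤ h, so a = h. Since s = a, s = h. s < i and i ≤ m, therefore s < m. l = p and g < l, so g < p. g = m, so m < p. Since s < m, s < p. Since s = h, h < p.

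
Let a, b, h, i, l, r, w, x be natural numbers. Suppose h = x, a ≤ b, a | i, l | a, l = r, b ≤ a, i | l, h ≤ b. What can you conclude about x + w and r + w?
x + w ≤ r + w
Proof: a | i and i | l, therefore a | l. l | a, so a = l. l = r, so a = r. b ≤ a and a ≤ b, hence b = a. h = x and h ≤ b, thus x ≤ b. b = a, so x ≤ a. a = r, so x ≤ r. Then x + w ≤ r + w.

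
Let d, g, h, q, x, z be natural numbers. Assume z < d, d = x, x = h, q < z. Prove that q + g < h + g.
Because d = x and x = h, d = h. z < d, so z < h. Because q < z, q < h. Then q + g < h + g.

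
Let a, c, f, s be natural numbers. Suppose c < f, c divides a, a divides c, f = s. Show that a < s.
c divides a and a divides c, therefore c = a. Since f = s and c < f, c < s. Since c = a, a < s.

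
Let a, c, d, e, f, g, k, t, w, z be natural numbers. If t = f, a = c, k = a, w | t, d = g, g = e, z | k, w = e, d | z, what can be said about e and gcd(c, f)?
e | gcd(c, f)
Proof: d | z and z | k, hence d | k. Since d = g, g | k. g = e, so e | k. k = a, so e | a. Since a = c, e | c. From t = f and w | t, w | f. Since w = e, e | f. Since e | c, e | gcd(c, f).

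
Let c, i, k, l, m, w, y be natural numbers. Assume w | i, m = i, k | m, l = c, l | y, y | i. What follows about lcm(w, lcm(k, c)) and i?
lcm(w, lcm(k, c)) | i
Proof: Because m = i and k | m, k | i. Since l | y and y | i, l | i. Because l = c, c | i. Since k | i, lcm(k, c) | i. Since w | i, lcm(w, lcm(k, c)) | i.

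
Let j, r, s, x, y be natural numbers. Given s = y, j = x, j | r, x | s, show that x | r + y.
j = x and j | r, hence x | r. s = y and x | s, hence x | y. Since x | r, x | r + y.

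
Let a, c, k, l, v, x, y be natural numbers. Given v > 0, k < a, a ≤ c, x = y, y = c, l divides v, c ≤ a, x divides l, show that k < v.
a ≤ c and c ≤ a, therefore a = c. Since k < a, k < c. From x divides l and l divides v, x divides v. Because x = y, y divides v. v > 0, so y ≤ v. y = c, so c ≤ v. k < c, so k < v.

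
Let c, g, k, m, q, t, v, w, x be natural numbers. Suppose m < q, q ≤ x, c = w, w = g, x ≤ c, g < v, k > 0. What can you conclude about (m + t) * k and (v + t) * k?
(m + t) * k < (v + t) * k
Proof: From m < q and q ≤ x, m < x. c = w and w = g, hence c = g. x ≤ c, so x ≤ g. g < v, so x < v. Since m < x, m < v. Then m + t < v + t. Using k > 0, by multiplying by a positive, (m + t) * k < (v + t) * k.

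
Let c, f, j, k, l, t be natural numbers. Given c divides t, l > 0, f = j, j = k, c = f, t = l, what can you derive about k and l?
k ≤ l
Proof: f = j and j = k, thus f = k. c = f and c divides t, so f divides t. t = l, so f divides l. l > 0, so f ≤ l. Since f = k, k ≤ l.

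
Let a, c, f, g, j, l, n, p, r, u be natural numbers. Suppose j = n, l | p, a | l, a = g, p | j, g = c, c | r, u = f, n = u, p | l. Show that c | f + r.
Since l | p and p | l, l = p. a = g and a | l, hence g | l. Since g = c, c | l. l = p, so c | p. j = n and n = u, therefore j = u. Since p | j, p | u. Since u = f, p | f. c | p, so c | f. Since c | r, c | f + r.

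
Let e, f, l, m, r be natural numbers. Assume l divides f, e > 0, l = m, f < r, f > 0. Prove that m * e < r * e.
From l divides f and f > 0, l ≤ f. Since f < r, l < r. Since l = m, m < r. Combining with e > 0, by multiplying by a positive, m * e < r * e.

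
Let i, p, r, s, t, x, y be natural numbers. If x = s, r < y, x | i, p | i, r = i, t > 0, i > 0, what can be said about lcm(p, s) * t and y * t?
lcm(p, s) * t < y * t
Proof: From x = s and x | i, s | i. Because p | i, lcm(p, s) | i. i > 0, so lcm(p, s) ≤ i. r = i and r < y, so i < y. lcm(p, s) ≤ i, so lcm(p, s) < y. Since t > 0, lcm(p, s) * t < y * t.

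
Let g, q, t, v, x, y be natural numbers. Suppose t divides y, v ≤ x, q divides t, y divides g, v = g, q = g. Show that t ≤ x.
From q = g and q divides t, g divides t. t divides y and y divides g, hence t divides g. g divides t, so g = t. v = g and v ≤ x, so g ≤ x. Since g = t, t ≤ x.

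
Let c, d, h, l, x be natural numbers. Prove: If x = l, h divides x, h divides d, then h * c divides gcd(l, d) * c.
From x = l and h divides x, h divides l. h divides d, so h divides gcd(l, d). Then h * c divides gcd(l, d) * c.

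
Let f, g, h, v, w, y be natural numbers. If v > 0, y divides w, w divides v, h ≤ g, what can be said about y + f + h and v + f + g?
y + f + h ≤ v + f + g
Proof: y divides w and w divides v, so y divides v. v > 0, so y ≤ v. Then y + f ≤ v + f. h ≤ g, so y + f + h ≤ v + f + g.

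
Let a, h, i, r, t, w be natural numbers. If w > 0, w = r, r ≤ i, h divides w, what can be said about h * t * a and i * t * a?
h * t * a ≤ i * t * a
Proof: h divides w and w > 0, so h ≤ w. Since w = r, h ≤ r. r ≤ i, so h ≤ i. By multiplying by a non-negative, h * t ≤ i * t. By multiplying by a non-negative, h * t * a ≤ i * t * a.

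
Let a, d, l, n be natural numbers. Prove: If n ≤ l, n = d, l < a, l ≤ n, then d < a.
Since l ≤ n and n ≤ l, l = n. Since n = d, l = d. Since l < a, d < a.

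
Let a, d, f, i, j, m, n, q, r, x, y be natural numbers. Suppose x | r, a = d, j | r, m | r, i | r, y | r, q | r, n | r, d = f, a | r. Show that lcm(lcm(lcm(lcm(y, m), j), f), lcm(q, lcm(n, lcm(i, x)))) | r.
y | r and m | r, thus lcm(y, m) | r. Since j | r, lcm(lcm(y, m), j) | r. a = d and d = f, therefore a = f. a | r, so f | r. Since lcm(lcm(y, m), j) | r, lcm(lcm(lcm(y, m), j), f) | r. i | r and x | r, thus lcm(i, x) | r. n | r, so lcm(n, lcm(i, x)) | r. Since q | r, lcm(q, lcm(n, lcm(i, x))) | r. Since lcm(lcm(lcm(y, m), j), f) | r, lcm(lcm(lcm(lcm(y, m), j), f), lcm(q, lcm(n, lcm(i, x)))) | r.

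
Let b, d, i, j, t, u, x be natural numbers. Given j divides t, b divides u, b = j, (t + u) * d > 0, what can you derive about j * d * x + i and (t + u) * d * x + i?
j * d * x + i ≤ (t + u) * d * x + i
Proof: Since b = j and b divides u, j divides u. Since j divides t, j divides t + u. Then j * d divides (t + u) * d. Since (t + u) * d > 0, j * d ≤ (t + u) * d. By multiplying by a non-negative, j * d * x ≤ (t + u) * d * x. Then j * d * x + i ≤ (t + u) * d * x + i.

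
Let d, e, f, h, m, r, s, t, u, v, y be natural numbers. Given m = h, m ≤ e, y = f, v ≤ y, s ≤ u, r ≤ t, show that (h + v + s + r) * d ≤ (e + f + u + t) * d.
m = h and m ≤ e, thus h ≤ e. Because y = f and v ≤ y, v ≤ f. s ≤ u, so v + s ≤ f + u. Since h ≤ e, h + v + s ≤ e + f + u. r ≤ t, so h + v + s + r ≤ e + f + u + t. Then (h + v + s + r) * d ≤ (e + f + u + t) * d.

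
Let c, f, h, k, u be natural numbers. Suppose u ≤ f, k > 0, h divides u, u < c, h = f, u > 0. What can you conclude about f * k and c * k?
f * k < c * k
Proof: Since h = f and h divides u, f divides u. Because u > 0, f ≤ u. Since u ≤ f, u = f. Since u < c, f < c. Since k > 0, by multiplying by a positive, f * k < c * k.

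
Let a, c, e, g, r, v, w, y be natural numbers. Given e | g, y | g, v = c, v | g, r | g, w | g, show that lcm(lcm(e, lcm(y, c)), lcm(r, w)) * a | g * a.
From v = c and v | g, c | g. Since y | g, lcm(y, c) | g. Since e | g, lcm(e, lcm(y, c)) | g. r | g and w | g, so lcm(r, w) | g. Since lcm(e, lcm(y, c)) | g, lcm(lcm(e, lcm(y, c)), lcm(r, w)) | g. Then lcm(lcm(e, lcm(y, c)), lcm(r, w)) * a | g * a.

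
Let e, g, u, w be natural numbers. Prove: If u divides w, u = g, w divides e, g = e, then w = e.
u = g and g = e, therefore u = e. u divides w, so e divides w. w divides e, so w = e.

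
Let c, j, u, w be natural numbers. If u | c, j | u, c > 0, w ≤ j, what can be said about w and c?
w ≤ c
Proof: j | u and u | c, so j | c. c > 0, so j ≤ c. w ≤ j, so w ≤ c.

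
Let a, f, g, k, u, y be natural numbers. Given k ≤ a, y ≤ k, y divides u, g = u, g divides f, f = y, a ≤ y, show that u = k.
From g = u and g divides f, u divides f. Since f = y, u divides y. Since y divides u, u = y. Because k ≤ a and a ≤ y, k ≤ y. Since y ≤ k, y = k. u = y, so u = k.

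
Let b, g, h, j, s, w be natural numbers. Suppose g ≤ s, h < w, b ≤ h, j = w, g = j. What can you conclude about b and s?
b < s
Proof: b ≤ h and h < w, thus b < w. g = j and j = w, thus g = w. g ≤ s, so w ≤ s. Since b < w, b < s.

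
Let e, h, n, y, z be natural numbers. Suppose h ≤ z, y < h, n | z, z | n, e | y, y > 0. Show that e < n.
e | y and y > 0, hence e ≤ y. z | n and n | z, hence z = n. h ≤ z, so h ≤ n. y < h, so y < n. Since e ≤ y, e < n.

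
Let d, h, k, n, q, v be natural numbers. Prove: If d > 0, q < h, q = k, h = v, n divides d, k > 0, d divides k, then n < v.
n divides d and d > 0, so n ≤ d. d divides k and k > 0, so d ≤ k. From n ≤ d, n ≤ k. Because q = k and q < h, k < h. n ≤ k, so n < h. Since h = v, n < v.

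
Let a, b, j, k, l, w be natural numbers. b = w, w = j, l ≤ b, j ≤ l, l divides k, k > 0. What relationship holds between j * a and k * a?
j * a ≤ k * a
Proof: Because b = w and w = j, b = j. l ≤ b, so l ≤ j. Since j ≤ l, l = j. l divides k and k > 0, therefore l ≤ k. Since l = j, j ≤ k. By multiplying by a non-negative, j * a ≤ k * a.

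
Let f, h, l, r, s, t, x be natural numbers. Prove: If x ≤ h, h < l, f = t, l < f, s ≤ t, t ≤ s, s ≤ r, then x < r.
f = t and l < f, hence l < t. h < l, so h < t. x ≤ h, so x < t. s ≤ t and t ≤ s, so s = t. s ≤ r, so t ≤ r. Since x < t, x < r.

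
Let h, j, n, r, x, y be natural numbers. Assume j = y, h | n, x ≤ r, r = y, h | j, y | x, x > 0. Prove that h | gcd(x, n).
Because y | x and x > 0, y ≤ x. Since r = y and x ≤ r, x ≤ y. y ≤ x, so y = x. From j = y and h | j, h | y. Since y = x, h | x. Since h | n, h | gcd(x, n).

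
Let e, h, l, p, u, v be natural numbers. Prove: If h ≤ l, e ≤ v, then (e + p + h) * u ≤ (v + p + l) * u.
e ≤ v, thus e + p ≤ v + p. h ≤ l, so e + p + h ≤ v + p + l. Then (e + p + h) * u ≤ (v + p + l) * u.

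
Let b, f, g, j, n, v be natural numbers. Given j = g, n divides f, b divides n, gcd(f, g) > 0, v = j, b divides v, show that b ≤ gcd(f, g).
b divides n and n divides f, hence b divides f. Because v = j and j = g, v = g. b divides v, so b divides g. Since b divides f, b divides gcd(f, g). gcd(f, g) > 0, so b ≤ gcd(f, g).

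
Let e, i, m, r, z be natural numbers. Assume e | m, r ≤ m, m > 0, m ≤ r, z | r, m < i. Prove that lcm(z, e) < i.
Since r ≤ m and m ≤ r, r = m. Since z | r, z | m. Since e | m, lcm(z, e) | m. Since m > 0, lcm(z, e) ≤ m. m < i, so lcm(z, e) < i.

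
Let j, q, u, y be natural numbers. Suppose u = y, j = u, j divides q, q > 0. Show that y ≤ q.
j = u and u = y, so j = y. j divides q and q > 0, thus j ≤ q. Since j = y, y ≤ q.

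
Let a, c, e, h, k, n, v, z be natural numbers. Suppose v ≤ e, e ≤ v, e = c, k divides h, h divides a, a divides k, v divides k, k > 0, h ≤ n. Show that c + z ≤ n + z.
From v ≤ e and e ≤ v, v = e. e = c, so v = c. From h divides a and a divides k, h divides k. k divides h, so k = h. From v divides k and k > 0, v ≤ k. Because k = h, v ≤ h. Since v = c, c ≤ h. h ≤ n, so c ≤ n. Then c + z ≤ n + z.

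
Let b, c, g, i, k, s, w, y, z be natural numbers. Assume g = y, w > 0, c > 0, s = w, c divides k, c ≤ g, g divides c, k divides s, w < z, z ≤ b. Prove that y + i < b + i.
Since g divides c and c > 0, g ≤ c. Since c ≤ g, c = g. c divides k and k divides s, thus c divides s. Since s = w, c divides w. Since w > 0, c ≤ w. c = g, so g ≤ w. w < z and z ≤ b, therefore w < b. Since g ≤ w, g < b. g = y, so y < b. Then y + i < b + i.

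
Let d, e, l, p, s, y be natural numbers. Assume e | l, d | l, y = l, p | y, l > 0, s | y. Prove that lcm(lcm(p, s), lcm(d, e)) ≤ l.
Since p | y and s | y, lcm(p, s) | y. Since y = l, lcm(p, s) | l. Because d | l and e | l, lcm(d, e) | l. Since lcm(p, s) | l, lcm(lcm(p, s), lcm(d, e)) | l. l > 0, so lcm(lcm(p, s), lcm(d, e)) ≤ l.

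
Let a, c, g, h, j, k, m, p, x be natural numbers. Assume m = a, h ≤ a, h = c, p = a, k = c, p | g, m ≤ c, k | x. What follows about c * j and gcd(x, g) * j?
c * j | gcd(x, g) * j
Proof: k = c and k | x, therefore c | x. m = a and m ≤ c, hence a ≤ c. h = c and h ≤ a, therefore c ≤ a. Since a ≤ c, a = c. p = a, so p = c. p | g, so c | g. Since c | x, c | gcd(x, g). Then c * j | gcd(x, g) * j.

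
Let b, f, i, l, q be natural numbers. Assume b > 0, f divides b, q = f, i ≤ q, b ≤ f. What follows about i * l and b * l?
i * l ≤ b * l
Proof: f divides b and b > 0, hence f ≤ b. b ≤ f, so f = b. Since q = f, q = b. Since i ≤ q, i ≤ b. By multiplying by a non-negative, i * l ≤ b * l.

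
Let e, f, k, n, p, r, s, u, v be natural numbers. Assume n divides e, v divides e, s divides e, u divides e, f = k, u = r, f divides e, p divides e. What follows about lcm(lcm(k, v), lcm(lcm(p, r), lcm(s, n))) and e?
lcm(lcm(k, v), lcm(lcm(p, r), lcm(s, n))) divides e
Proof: f = k and f divides e, therefore k divides e. Since v divides e, lcm(k, v) divides e. u = r and u divides e, thus r divides e. p divides e, so lcm(p, r) divides e. Since s divides e and n divides e, lcm(s, n) divides e. Since lcm(p, r) divides e, lcm(lcm(p, r), lcm(s, n)) divides e. Since lcm(k, v) divides e, lcm(lcm(k, v), lcm(lcm(p, r), lcm(s, n))) divides e.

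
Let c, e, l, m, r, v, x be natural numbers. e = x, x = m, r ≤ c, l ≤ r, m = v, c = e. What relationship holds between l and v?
l ≤ v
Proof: From e = x and x = m, e = m. Since m = v, e = v. c = e and r ≤ c, therefore r ≤ e. l ≤ r, so l ≤ e. Since e = v, l ≤ v.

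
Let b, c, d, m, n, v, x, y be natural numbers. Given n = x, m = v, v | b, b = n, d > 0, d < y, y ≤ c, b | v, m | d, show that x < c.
b = n and n = x, thus b = x. v | b and b | v, thus v = b. m = v and m | d, therefore v | d. v = b, so b | d. From d > 0, b ≤ d. Since b = x, x ≤ d. d < y and y ≤ c, therefore d < c. Since x ≤ d, x < c.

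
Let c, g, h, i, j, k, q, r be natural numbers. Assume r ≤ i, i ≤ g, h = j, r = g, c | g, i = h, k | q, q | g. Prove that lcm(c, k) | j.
From r = g and r ≤ i, g ≤ i. Since i ≤ g, g = i. Since i = h, g = h. k | q and q | g, thus k | g. c | g, so lcm(c, k) | g. From g = h, lcm(c, k) | h. h = j, so lcm(c, k) | j.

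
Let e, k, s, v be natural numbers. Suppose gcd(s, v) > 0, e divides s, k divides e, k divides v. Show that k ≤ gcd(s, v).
k divides e and e divides s, so k divides s. Since k divides v, k divides gcd(s, v). Since gcd(s, v) > 0, k ≤ gcd(s, v).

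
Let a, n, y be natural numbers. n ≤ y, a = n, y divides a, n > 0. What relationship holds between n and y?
n = y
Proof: a = n and y divides a, therefore y divides n. n > 0, so y ≤ n. n ≤ y, so n = y.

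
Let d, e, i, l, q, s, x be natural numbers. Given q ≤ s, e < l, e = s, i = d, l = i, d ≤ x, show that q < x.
l = i and i = d, thus l = d. Because e = s and e < l, s < l. l = d, so s < d. d ≤ x, so s < x. q ≤ s, so q < x.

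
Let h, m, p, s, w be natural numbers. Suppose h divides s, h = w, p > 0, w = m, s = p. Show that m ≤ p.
From s = p and h divides s, h divides p. h = w, so w divides p. p > 0, so w ≤ p. Since w = m, m ≤ p.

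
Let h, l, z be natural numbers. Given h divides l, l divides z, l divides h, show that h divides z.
l divides h and h divides l, hence l = h. l divides z, so h divides z.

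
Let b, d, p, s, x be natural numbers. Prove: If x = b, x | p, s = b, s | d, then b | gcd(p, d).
x = b and x | p, hence b | p. s = b and s | d, hence b | d. b | p, so b | gcd(p, d).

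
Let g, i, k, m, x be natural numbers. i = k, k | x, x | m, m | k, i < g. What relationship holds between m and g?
m < g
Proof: k | x and x | m, thus k | m. Since m | k, k = m. Since i = k, i = m. i < g, so m < g.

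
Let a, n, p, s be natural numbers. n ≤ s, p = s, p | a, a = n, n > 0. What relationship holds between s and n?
s = n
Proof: p = s and p | a, hence s | a. Since a = n, s | n. Since n > 0, s ≤ n. n ≤ s, so s = n.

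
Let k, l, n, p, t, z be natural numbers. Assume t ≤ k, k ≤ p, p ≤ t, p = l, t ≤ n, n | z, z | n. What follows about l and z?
l ≤ z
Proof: Because t ≤ k and k ≤ p, t ≤ p. p ≤ t, so t = p. p = l, so t = l. n | z and z | n, thus n = z. Since t ≤ n, t ≤ z. t = l, so l ≤ z.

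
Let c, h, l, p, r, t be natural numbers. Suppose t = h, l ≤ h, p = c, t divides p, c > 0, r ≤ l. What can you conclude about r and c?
r ≤ c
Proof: r ≤ l and l ≤ h, thus r ≤ h. Since p = c and t divides p, t divides c. c > 0, so t ≤ c. t = h, so h ≤ c. r ≤ h, so r ≤ c.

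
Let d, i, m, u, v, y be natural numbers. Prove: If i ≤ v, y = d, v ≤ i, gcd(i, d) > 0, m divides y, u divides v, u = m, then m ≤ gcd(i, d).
From v ≤ i and i ≤ v, v = i. From u divides v, u divides i. u = m, so m divides i. Because y = d and m divides y, m divides d. m divides i, so m divides gcd(i, d). From gcd(i, d) > 0, m ≤ gcd(i, d).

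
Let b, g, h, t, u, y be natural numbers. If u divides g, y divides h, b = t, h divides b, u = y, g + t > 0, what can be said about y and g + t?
y ≤ g + t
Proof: u = y and u divides g, therefore y divides g. y divides h and h divides b, thus y divides b. b = t, so y divides t. Since y divides g, y divides g + t. g + t > 0, so y ≤ g + t.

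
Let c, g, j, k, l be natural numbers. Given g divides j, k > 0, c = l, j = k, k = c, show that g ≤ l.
Because k = c and c = l, k = l. j = k and g divides j, thus g divides k. Since k > 0, g ≤ k. Since k = l, g ≤ l.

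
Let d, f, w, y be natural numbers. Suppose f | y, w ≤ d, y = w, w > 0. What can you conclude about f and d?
f ≤ d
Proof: Since y = w and f | y, f | w. Since w > 0, f ≤ w. Since w ≤ d, f ≤ d.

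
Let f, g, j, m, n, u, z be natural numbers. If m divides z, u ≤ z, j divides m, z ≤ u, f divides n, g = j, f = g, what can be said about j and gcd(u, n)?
j divides gcd(u, n)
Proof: z ≤ u and u ≤ z, therefore z = u. Since j divides m and m divides z, j divides z. Since z = u, j divides u. From f = g and f divides n, g divides n. g = j, so j divides n. Since j divides u, j divides gcd(u, n).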